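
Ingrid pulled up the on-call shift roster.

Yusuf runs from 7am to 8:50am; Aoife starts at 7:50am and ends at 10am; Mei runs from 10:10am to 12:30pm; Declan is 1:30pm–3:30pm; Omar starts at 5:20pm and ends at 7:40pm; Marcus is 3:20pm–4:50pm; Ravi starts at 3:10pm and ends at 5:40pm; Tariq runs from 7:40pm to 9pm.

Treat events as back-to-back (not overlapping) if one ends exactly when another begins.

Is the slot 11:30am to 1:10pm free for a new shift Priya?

No — it overlaps Mei

Yusuf: ends 8:50am at or before Priya starts 11:30am → clear.
Aoife: ends 10am at or before Priya starts 11:30am → clear.
Mei: starts 10:10am before Priya ends 1:10pm, and ends 12:30pm after Priya starts 11:30am → overlap.
Declan: starts 1:30pm at or after Priya ends 1:10pm → clear.
Ravi: starts 3:10pm at or after Priya ends 1:10pm → clear.
Marcus: starts 3:20pm at or after Priya ends 1:10pm → clear.
Omar: starts 5:20pm at or after Priya ends 1:10pm → clear.
Tariq: starts 7:40pm at or after Priya ends 1:10pm → clear.
Priya overlaps Mei.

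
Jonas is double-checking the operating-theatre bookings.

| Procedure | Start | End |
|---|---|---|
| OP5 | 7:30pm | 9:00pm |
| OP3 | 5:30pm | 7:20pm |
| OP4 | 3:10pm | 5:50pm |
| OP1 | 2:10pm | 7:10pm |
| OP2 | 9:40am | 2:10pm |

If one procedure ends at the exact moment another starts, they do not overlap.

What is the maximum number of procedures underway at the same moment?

Walk through starts and ends in time order (an end at T is processed before a start at T):
9:40am start OP2 → 1
2:10pm end OP2 → 0
2:10pm start OP1 → 1
3:10pm start OP4 → 2
5:30pm start OP3 → 3
5:50pm end OP4 → 2
7:10pm end OP1 → 1
7:20pm end OP3 → 0
7:30pm start OP5 → 1
9:00pm end OP5 → 0
Peak is 3, at 5:30pm (OP1, OP3, OP4).

3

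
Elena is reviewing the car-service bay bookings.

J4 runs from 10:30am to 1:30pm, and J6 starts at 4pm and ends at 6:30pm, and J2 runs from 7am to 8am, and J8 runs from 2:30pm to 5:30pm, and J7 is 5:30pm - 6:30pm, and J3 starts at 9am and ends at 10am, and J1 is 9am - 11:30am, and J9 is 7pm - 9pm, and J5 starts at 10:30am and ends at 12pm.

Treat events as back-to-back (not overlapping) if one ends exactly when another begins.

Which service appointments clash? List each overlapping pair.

J1 & J3, J1 & J4, J1 & J5, J4 & J5, J6 & J7, J6 & J8

Two intervals overlap when each starts before the other ends.
Sorted by start: J2, J1, J3, J4, J5, J8, J6, J7, J9.
J1 starts after J2 ends, so nothing later overlaps J2 either.
J3 starts before J1 ends → J1 and J3 overlap.
J4 starts before J1 ends → J1 and J4 overlap.
J5 starts before J1 ends → J1 and J5 overlap.
J8 starts after J1 ends, so nothing later overlaps J1 either.
J4 starts after J3 ends, so nothing later overlaps J3 either.
J5 starts before J4 ends → J4 and J5 overlap.
J8 starts after J4 ends, so nothing later overlaps J4 either.
J8 starts after J5 ends, so nothing later overlaps J5 either.
J6 starts before J8 ends → J8 and J6 overlap.
J7 starts exactly when J8 ends (back-to-back, no overlap), so nothing later overlaps J8 either.
J7 starts before J6 ends → J6 and J7 overlap.
J9 starts after J6 ends.
J9 starts after J7 ends.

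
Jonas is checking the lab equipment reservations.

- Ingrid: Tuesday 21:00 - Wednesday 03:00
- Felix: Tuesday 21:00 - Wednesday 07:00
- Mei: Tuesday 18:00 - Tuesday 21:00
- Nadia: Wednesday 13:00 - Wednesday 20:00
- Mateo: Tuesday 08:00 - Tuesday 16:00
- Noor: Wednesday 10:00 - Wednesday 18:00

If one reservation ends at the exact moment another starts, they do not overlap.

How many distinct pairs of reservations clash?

Sorted by start: Mateo, Mei, Felix, Ingrid, Noor, Nadia.
Mei starts after Mateo ends, so nothing later overlaps Mateo either.
Felix starts exactly when Mei ends (back-to-back, no overlap), so nothing later overlaps Mei either.
Ingrid starts before Felix ends → Felix and Ingrid overlap.
Noor starts after Felix ends, so nothing later overlaps Felix either.
Noor starts after Ingrid ends, so nothing later overlaps Ingrid either.
Nadia starts before Noor ends → Noor and Nadia overlap.
Overlapping pairs: Felix & Ingrid, Nadia & Noor — 2 in total.

2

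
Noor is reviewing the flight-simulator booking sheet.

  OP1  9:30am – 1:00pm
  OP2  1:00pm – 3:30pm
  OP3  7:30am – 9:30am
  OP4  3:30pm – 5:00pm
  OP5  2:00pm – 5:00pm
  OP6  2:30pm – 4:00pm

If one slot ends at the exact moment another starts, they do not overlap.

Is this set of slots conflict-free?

Sorted by start: OP3, OP1, OP2, OP5, OP6, OP4.
OP1 starts exactly when OP3 ends (back-to-back, no overlap), so nothing later overlaps OP3 either.
OP2 starts exactly when OP1 ends (back-to-back, no overlap), so nothing later overlaps OP1 either.
OP5 starts before OP2 ends → OP2 and OP5 overlap.
That's a conflict, so the schedule is not conflict-free.

No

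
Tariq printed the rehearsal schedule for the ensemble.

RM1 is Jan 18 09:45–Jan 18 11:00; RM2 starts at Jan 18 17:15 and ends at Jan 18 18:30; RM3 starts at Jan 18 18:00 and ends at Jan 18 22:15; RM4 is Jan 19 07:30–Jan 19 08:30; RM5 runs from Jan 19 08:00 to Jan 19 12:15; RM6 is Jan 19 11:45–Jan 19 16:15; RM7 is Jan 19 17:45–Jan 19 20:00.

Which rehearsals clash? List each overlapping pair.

Check each pair: they overlap iff neither finishes before the other starts.
Sorted by start: RM1, RM2, RM3, RM4, RM5, RM6, RM7.
RM2 starts after RM1 ends; RM1 is clear from here.
RM3 starts before RM2 ends → RM2 and RM3 overlap.
RM4 starts after RM2 ends; RM2 is clear from here.
RM4 starts after RM3 ends; RM3 is clear from here.
RM5 starts before RM4 ends → RM4 and RM5 overlap.
RM6 starts after RM4 ends; RM4 is clear from here.
RM6 starts before RM5 ends → RM5 and RM6 overlap.
RM7 starts after RM5 ends.
RM7 starts after RM6 ends.

RM2 & RM3, RM4 & RM5, RM5 & RM6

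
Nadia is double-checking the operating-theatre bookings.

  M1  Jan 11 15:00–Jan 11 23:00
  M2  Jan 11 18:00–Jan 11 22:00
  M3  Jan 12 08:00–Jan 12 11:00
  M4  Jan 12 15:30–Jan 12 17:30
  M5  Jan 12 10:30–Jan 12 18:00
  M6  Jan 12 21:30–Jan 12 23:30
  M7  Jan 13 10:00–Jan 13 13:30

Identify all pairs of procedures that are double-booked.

M1 & M2, M3 & M5, M4 & M5

Sorted by start: M1, M2, M3, M5, M4, M6, M7.
M2 starts before M1 ends → M1 and M2 overlap.
M3 starts after M1 ends, so nothing later overlaps M1 either.
M3 starts after M2 ends, so nothing later overlaps M2 either.
M5 starts before M3 ends → M3 and M5 overlap.
M4 starts after M3 ends, so nothing later overlaps M3 either.
M4 starts before M5 ends → M5 and M4 overlap.
M6 starts after M5 ends, so nothing later overlaps M5 either.
M6 starts after M4 ends, so nothing later overlaps M4 either.
M7 starts after M6 ends.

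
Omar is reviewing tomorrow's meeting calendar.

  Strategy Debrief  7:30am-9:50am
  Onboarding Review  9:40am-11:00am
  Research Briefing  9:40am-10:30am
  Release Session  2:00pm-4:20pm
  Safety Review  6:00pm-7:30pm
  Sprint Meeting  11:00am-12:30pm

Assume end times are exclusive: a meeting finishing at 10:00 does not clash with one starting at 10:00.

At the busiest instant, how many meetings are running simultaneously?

3

Walk through starts and ends in time order (an end at T is processed before a start at T):
7:30am start Strategy Debrief → 1
9:40am start Onboarding Review → 2
9:40am start Research Briefing → 3
9:50am end Strategy Debrief → 2
10:30am end Research Briefing → 1
11:00am end Onboarding Review → 0
11:00am start Sprint Meeting → 1
12:30pm end Sprint Meeting → 0
2:00pm start Release Session → 1
4:20pm end Release Session → 0
6:00pm start Safety Review → 1
7:30pm end Safety Review → 0
Peak is 3, at 9:40am (Onboarding Review, Research Briefing, Strategy Debrief).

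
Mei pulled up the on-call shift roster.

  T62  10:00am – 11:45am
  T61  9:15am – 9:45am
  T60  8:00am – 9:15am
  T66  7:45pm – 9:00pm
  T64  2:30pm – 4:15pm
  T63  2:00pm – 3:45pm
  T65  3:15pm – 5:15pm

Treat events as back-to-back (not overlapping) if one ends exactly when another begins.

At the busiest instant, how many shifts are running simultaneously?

3

Walk through starts and ends in time order (an end at T is processed before a start at T):
8:00am start T60 → 1
9:15am end T60 → 0
9:15am start T61 → 1
9:45am end T61 → 0
10:00am start T62 → 1
11:45am end T62 → 0
2:00pm start T63 → 1
2:30pm start T64 → 2
3:15pm start T65 → 3
3:45pm end T63 → 2
4:15pm end T64 → 1
5:15pm end T65 → 0
7:45pm start T66 → 1
9:00pm end T66 → 0
Peak is 3, at 3:15pm (T63, T64, T65).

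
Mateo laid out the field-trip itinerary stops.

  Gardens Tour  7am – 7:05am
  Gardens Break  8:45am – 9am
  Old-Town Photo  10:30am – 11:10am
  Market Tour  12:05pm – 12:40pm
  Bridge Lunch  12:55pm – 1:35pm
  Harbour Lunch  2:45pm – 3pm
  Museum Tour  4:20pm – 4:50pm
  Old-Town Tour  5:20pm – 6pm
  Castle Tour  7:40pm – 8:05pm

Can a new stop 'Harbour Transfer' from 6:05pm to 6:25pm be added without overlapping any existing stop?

Yes — the slot is free

Gardens Tour: ends 7:05am at or before Harbour Transfer starts 6:05pm → clear.
Gardens Break: ends 9am at or before Harbour Transfer starts 6:05pm → clear.
Old-Town Photo: ends 11:10am at or before Harbour Transfer starts 6:05pm → clear.
Market Tour: ends 12:40pm at or before Harbour Transfer starts 6:05pm → clear.
Bridge Lunch: ends 1:35pm at or before Harbour Transfer starts 6:05pm → clear.
Harbour Lunch: ends 3pm at or before Harbour Transfer starts 6:05pm → clear.
Museum Tour: ends 4:50pm at or before Harbour Transfer starts 6:05pm → clear.
Old-Town Tour: ends 6pm at or before Harbour Transfer starts 6:05pm → clear.
Castle Tour: starts 7:40pm at or after Harbour Transfer ends 6:25pm → clear.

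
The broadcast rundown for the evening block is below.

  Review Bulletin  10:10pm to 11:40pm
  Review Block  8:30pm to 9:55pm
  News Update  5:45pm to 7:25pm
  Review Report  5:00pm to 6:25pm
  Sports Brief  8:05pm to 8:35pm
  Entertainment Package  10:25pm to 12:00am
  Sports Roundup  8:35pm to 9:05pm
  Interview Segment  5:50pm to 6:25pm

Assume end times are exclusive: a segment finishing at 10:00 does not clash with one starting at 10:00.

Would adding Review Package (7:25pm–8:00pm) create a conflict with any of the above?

No — it doesn't clash with anything

Review Report: ends 6:25pm at or before Review Package starts 7:25pm → clear.
News Update: ends 7:25pm at or before Review Package starts 7:25pm → clear.
Interview Segment: ends 6:25pm at or before Review Package starts 7:25pm → clear.
Sports Brief: starts 8:05pm at or after Review Package ends 8:00pm → clear.
Review Block: starts 8:30pm at or after Review Package ends 8:00pm → clear.
Sports Roundup: starts 8:35pm at or after Review Package ends 8:00pm → clear.
Review Bulletin: starts 10:10pm at or after Review Package ends 8:00pm → clear.
Entertainment Package: starts 10:25pm at or after Review Package ends 8:00pm → clear.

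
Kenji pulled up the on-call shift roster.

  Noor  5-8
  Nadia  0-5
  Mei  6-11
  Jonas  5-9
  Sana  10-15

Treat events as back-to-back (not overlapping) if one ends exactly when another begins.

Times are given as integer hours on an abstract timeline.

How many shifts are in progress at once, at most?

3

Walk through starts and ends in time order (an end at T is processed before a start at T):
0 start Nadia → 1
5 end Nadia → 0
5 start Jonas → 1
5 start Noor → 2
6 start Mei → 3
8 end Noor → 2
9 end Jonas → 1
10 start Sana → 2
11 end Mei → 1
15 end Sana → 0
Peak is 3, at 6 (Jonas, Mei, Noor).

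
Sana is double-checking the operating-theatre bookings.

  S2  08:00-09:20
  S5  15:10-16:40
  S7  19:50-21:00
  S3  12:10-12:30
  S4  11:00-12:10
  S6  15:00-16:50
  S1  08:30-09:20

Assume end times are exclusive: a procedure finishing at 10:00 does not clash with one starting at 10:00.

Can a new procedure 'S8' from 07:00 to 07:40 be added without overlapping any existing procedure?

S2: starts 08:00 at or after S8 ends 07:40 → clear.
S1: starts 08:30 at or after S8 ends 07:40 → clear.
S4: starts 11:00 at or after S8 ends 07:40 → clear.
S3: starts 12:10 at or after S8 ends 07:40 → clear.
S6: starts 15:00 at or after S8 ends 07:40 → clear.
S5: starts 15:10 at or after S8 ends 07:40 → clear.
S7: starts 19:50 at or after S8 ends 07:40 → clear.

Yes — the slot is free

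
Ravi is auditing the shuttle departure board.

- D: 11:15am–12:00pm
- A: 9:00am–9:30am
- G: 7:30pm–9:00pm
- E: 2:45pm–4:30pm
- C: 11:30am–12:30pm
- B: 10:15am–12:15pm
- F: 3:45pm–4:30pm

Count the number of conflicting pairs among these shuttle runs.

4

Two intervals overlap when each starts before the other ends.
Sorted by start: A, B, D, C, E, F, G.
B starts after A ends; A is clear from here.
D starts before B ends → B and D overlap.
C starts before B ends → B and C overlap.
E starts after B ends; B is clear from here.
C starts before D ends → D and C overlap.
E starts after D ends; D is clear from here.
E starts after C ends; C is clear from here.
F starts before E ends → E and F overlap.
G starts after E ends.
G starts after F ends.
Overlapping pairs: B & C, B & D, C & D, E & F — 4 in total.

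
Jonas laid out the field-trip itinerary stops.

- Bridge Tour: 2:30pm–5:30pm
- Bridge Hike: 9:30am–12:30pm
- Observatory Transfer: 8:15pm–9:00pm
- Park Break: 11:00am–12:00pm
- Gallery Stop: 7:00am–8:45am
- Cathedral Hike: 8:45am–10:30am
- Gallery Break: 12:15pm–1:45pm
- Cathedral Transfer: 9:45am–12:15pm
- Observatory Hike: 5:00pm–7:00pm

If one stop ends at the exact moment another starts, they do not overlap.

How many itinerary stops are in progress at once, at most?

Walk through starts and ends in time order (an end at T is processed before a start at T):
7:00am start Gallery Stop → 1
8:45am end Gallery Stop → 0
8:45am start Cathedral Hike → 1
9:30am start Bridge Hike → 2
9:45am start Cathedral Transfer → 3
10:30am end Cathedral Hike → 2
11:00am start Park Break → 3
12:00pm end Park Break → 2
12:15pm end Cathedral Transfer → 1
12:15pm start Gallery Break → 2
12:30pm end Bridge Hike → 1
1:45pm end Gallery Break → 0
2:30pm start Bridge Tour → 1
5:00pm start Observatory Hike → 2
5:30pm end Bridge Tour → 1
7:00pm end Observatory Hike → 0
8:15pm start Observatory Transfer → 1
9:00pm end Observatory Transfer → 0
Peak is 3, at 9:45am (Bridge Hike, Cathedral Hike, Cathedral Transfer).

3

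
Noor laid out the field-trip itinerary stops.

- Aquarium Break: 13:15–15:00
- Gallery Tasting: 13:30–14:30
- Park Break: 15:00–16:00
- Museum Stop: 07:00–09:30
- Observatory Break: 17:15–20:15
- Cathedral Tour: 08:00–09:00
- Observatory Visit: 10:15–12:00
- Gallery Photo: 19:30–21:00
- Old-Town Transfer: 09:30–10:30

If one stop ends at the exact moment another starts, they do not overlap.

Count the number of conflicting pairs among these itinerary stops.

4

Sorted by start: Museum Stop, Cathedral Tour, Old-Town Transfer, Observatory Visit, Aquarium Break, Gallery Tasting, Park Break, Observatory Break, Gallery Photo.
Cathedral Tour starts before Museum Stop ends → Museum Stop and Cathedral Tour overlap.
Old-Town Transfer starts exactly when Museum Stop ends (back-to-back, no overlap) — done with Museum Stop.
Old-Town Transfer starts after Cathedral Tour ends — done with Cathedral Tour.
Observatory Visit starts before Old-Town Transfer ends → Old-Town Transfer and Observatory Visit overlap.
Aquarium Break starts after Old-Town Transfer ends — done with Old-Town Transfer.
Aquarium Break starts after Observatory Visit ends — done with Observatory Visit.
Gallery Tasting starts before Aquarium Break ends → Aquarium Break and Gallery Tasting overlap.
Park Break starts exactly when Aquarium Break ends (back-to-back, no overlap) — done with Aquarium Break.
Park Break starts after Gallery Tasting ends — done with Gallery Tasting.
Observatory Break starts after Park Break ends — done with Park Break.
Gallery Photo starts before Observatory Break ends → Observatory Break and Gallery Photo overlap.
Overlapping pairs: Aquarium Break & Gallery Tasting, Cathedral Tour & Museum Stop, Gallery Photo & Observatory Break, Observatory Visit & Old-Town Transfer — 4 in total.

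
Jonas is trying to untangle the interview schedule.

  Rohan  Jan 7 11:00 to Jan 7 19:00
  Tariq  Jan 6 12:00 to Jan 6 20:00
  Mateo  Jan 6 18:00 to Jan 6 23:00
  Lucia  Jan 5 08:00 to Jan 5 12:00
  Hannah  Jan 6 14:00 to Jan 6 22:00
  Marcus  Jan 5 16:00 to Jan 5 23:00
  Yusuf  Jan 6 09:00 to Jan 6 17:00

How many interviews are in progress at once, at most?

3

Sort all start/end points and keep a running count:
Jan 5 08:00 start Lucia → 1
Jan 5 12:00 end Lucia → 0
Jan 5 16:00 start Marcus → 1
Jan 5 23:00 end Marcus → 0
Jan 6 09:00 start Yusuf → 1
Jan 6 12:00 start Tariq → 2
Jan 6 14:00 start Hannah → 3
Jan 6 17:00 end Yusuf → 2
Jan 6 18:00 start Mateo → 3
Jan 6 20:00 end Tariq → 2
Jan 6 22:00 end Hannah → 1
Jan 6 23:00 end Mateo → 0
Jan 7 11:00 start Rohan → 1
Jan 7 19:00 end Rohan → 0
Peak is 3, at Jan 6 14:00 (Hannah, Tariq, Yusuf).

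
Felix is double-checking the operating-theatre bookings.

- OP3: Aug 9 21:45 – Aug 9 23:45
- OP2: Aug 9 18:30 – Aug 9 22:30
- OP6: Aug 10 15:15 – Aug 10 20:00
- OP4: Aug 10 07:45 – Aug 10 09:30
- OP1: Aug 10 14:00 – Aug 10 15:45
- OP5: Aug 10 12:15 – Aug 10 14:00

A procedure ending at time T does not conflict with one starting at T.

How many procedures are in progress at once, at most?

Walk through starts and ends in time order (an end at T is processed before a start at T):
Aug 9 18:30 start OP2 → 1
Aug 9 21:45 start OP3 → 2
Aug 9 22:30 end OP2 → 1
Aug 9 23:45 end OP3 → 0
Aug 10 07:45 start OP4 → 1
Aug 10 09:30 end OP4 → 0
Aug 10 12:15 start OP5 → 1
Aug 10 14:00 end OP5 → 0
Aug 10 14:00 start OP1 → 1
Aug 10 15:15 start OP6 → 2
Aug 10 15:45 end OP1 → 1
Aug 10 20:00 end OP6 → 0
Peak is 2, at Aug 9 21:45 (OP2, OP3).

2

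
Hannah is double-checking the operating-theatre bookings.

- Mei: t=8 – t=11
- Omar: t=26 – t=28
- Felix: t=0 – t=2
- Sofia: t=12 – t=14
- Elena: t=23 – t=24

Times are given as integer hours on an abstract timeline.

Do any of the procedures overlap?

Sorted by start: Felix, Mei, Sofia, Elena, Omar.
Mei starts after Felix ends, so Felix has no further overlaps.
Sofia starts after Mei ends, so Mei has no further overlaps.
Elena starts after Sofia ends, so Sofia has no further overlaps.
Omar starts after Elena ends.
Every pair is clear; the schedule has no overlaps.

No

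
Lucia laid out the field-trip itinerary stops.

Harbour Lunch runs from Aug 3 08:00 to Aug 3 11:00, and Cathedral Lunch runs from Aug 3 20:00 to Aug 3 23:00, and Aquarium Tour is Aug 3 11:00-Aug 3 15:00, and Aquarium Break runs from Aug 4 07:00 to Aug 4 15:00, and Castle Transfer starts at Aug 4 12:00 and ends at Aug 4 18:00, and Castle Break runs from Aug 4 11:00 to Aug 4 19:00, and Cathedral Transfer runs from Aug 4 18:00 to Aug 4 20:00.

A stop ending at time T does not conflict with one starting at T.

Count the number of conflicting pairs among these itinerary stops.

Sorted by start: Harbour Lunch, Aquarium Tour, Cathedral Lunch, Aquarium Break, Castle Break, Castle Transfer, Cathedral Transfer.
Aquarium Tour starts exactly when Harbour Lunch ends (back-to-back, no overlap), so Harbour Lunch has no further overlaps.
Cathedral Lunch starts after Aquarium Tour ends, so Aquarium Tour has no further overlaps.
Aquarium Break starts after Cathedral Lunch ends, so Cathedral Lunch has no further overlaps.
Castle Break starts before Aquarium Break ends → Aquarium Break and Castle Break overlap.
Castle Transfer starts before Aquarium Break ends → Aquarium Break and Castle Transfer overlap.
Cathedral Transfer starts after Aquarium Break ends.
Castle Transfer starts before Castle Break ends → Castle Break and Castle Transfer overlap.
Cathedral Transfer starts before Castle Break ends → Castle Break and Cathedral Transfer overlap.
Cathedral Transfer starts exactly when Castle Transfer ends (back-to-back, no overlap).
Overlapping pairs: Aquarium Break & Castle Break, Aquarium Break & Castle Transfer, Castle Break & Castle Transfer, Castle Break & Cathedral Transfer — 4 in total.

4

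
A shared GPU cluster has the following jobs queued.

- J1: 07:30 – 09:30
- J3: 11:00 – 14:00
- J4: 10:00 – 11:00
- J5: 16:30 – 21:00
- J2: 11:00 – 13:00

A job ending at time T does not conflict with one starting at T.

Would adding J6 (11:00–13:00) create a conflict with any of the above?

J1: ends 09:30 at or before J6 starts 11:00 → clear.
J4: ends 11:00 at or before J6 starts 11:00 → clear.
J2: starts 11:00 before J6 ends 13:00, and ends 13:00 after J6 starts 11:00 → overlap.
J3: starts 11:00 before J6 ends 13:00, and ends 14:00 after J6 starts 11:00 → overlap.
J5: starts 16:30 at or after J6 ends 13:00 → clear.
J6 overlaps J2, J3.

Yes — it overlaps J2, J3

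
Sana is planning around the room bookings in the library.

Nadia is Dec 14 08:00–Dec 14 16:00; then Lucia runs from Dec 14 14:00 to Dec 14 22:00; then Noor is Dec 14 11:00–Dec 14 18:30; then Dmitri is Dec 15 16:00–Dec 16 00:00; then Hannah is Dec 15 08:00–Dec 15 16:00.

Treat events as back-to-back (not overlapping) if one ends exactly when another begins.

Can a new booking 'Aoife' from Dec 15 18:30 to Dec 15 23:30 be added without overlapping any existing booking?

No — it overlaps Dmitri

Nadia: ends Dec 14 16:00 at or before Aoife starts Dec 15 18:30 → clear.
Noor: ends Dec 14 18:30 at or before Aoife starts Dec 15 18:30 → clear.
Lucia: ends Dec 14 22:00 at or before Aoife starts Dec 15 18:30 → clear.
Hannah: ends Dec 15 16:00 at or before Aoife starts Dec 15 18:30 → clear.
Dmitri: starts Dec 15 16:00 before Aoife ends Dec 15 23:30, and ends Dec 16 00:00 after Aoife starts Dec 15 18:30 → overlap.
Aoife overlaps Dmitri.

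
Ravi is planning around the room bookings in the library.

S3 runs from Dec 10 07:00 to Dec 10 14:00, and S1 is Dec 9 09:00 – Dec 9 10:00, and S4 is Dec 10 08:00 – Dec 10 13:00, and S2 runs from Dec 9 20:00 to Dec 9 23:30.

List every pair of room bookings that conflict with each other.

Sorted by start: S1, S2, S3, S4.
S2 starts after S1 ends — done with S1.
S3 starts after S2 ends — done with S2.
S4 starts before S3 ends → S3 and S4 overlap.

S3 & S4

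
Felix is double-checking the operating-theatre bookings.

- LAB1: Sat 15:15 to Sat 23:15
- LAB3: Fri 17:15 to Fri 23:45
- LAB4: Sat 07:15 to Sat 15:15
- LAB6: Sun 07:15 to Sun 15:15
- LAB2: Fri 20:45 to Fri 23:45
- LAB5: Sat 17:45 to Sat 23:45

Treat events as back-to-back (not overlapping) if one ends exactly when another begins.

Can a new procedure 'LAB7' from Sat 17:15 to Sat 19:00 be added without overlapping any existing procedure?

LAB3: ends Fri 23:45 at or before LAB7 starts Sat 17:15 → clear.
LAB2: ends Fri 23:45 at or before LAB7 starts Sat 17:15 → clear.
LAB4: ends Sat 15:15 at or before LAB7 starts Sat 17:15 → clear.
LAB1: starts Sat 15:15 before LAB7 ends Sat 19:00, and ends Sat 23:15 after LAB7 starts Sat 17:15 → overlap.
LAB5: starts Sat 17:45 before LAB7 ends Sat 19:00, and ends Sat 23:45 after LAB7 starts Sat 17:15 → overlap.
LAB6: starts Sun 07:15 at or after LAB7 ends Sat 19:00 → clear.
LAB7 overlaps LAB1, LAB5.

No — it overlaps LAB1, LAB5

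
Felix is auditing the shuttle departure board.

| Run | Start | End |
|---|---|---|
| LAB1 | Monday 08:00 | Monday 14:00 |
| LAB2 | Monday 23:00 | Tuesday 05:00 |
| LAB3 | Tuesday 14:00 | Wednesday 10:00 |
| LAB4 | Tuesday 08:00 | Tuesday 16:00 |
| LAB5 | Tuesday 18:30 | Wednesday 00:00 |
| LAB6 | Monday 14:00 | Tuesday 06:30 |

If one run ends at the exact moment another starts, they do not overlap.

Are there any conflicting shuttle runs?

Two intervals overlap when each starts before the other ends.
Sorted by start: LAB1, LAB6, LAB2, LAB4, LAB3, LAB5.
LAB6 starts exactly when LAB1 ends (back-to-back, no overlap); LAB1 is clear from here.
LAB2 starts before LAB6 ends → LAB6 and LAB2 overlap.
That's a conflict, so the schedule is not conflict-free.

Yes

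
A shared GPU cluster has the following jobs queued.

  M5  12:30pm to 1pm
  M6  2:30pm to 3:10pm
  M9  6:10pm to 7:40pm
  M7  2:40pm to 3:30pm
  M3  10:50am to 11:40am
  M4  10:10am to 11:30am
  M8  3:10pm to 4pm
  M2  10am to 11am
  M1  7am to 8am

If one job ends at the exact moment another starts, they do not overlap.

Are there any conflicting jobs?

Yes

Sorted by start: M1, M2, M4, M3, M5, M6, M7, M8, M9.
M2 starts after M1 ends; M1 is clear from here.
M4 starts before M2 ends → M2 and M4 overlap.
That's a conflict, so the schedule is not conflict-free.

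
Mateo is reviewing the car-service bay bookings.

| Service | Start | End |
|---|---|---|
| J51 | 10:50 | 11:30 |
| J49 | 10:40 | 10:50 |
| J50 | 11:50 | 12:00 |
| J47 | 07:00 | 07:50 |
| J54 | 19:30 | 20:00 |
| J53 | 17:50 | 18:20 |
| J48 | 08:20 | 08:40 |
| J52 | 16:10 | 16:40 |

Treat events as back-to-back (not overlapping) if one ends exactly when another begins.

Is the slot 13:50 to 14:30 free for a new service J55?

J47: ends 07:50 at or before J55 starts 13:50 → clear.
J48: ends 08:40 at or before J55 starts 13:50 → clear.
J49: ends 10:50 at or before J55 starts 13:50 → clear.
J51: ends 11:30 at or before J55 starts 13:50 → clear.
J50: ends 12:00 at or before J55 starts 13:50 → clear.
J52: starts 16:10 at or after J55 ends 14:30 → clear.
J53: starts 17:50 at or after J55 ends 14:30 → clear.
J54: starts 19:30 at or after J55 ends 14:30 → clear.

Yes — the slot is free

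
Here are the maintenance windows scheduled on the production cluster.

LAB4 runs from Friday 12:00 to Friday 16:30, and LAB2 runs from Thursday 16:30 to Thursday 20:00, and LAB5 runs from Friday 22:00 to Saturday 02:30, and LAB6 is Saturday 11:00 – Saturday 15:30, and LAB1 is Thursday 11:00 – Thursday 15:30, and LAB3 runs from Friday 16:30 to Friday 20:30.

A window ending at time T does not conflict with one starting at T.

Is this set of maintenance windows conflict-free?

Yes

Check each pair: they overlap iff neither finishes before the other starts.
Sorted by start: LAB1, LAB2, LAB4, LAB3, LAB5, LAB6.
LAB2 starts after LAB1 ends; LAB1 is clear from here.
LAB4 starts after LAB2 ends; LAB2 is clear from here.
LAB3 starts exactly when LAB4 ends (back-to-back, no overlap); LAB4 is clear from here.
LAB5 starts after LAB3 ends; LAB3 is clear from here.
LAB6 starts after LAB5 ends.
Every pair is clear; the schedule has no overlaps.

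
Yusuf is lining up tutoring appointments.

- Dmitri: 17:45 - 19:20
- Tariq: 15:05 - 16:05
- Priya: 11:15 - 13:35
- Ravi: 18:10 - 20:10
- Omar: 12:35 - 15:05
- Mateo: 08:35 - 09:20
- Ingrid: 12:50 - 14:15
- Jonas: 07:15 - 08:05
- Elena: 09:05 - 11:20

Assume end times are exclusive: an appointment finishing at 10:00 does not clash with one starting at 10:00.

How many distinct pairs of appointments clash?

6

Sorted by start: Jonas, Mateo, Elena, Priya, Omar, Ingrid, Tariq, Dmitri, Ravi.
Mateo starts after Jonas ends, so nothing later overlaps Jonas either.
Elena starts before Mateo ends → Mateo and Elena overlap.
Priya starts after Mateo ends, so nothing later overlaps Mateo either.
Priya starts before Elena ends → Elena and Priya overlap.
Omar starts after Elena ends, so nothing later overlaps Elena either.
Omar starts before Priya ends → Priya and Omar overlap.
Ingrid starts before Priya ends → Priya and Ingrid overlap.
Tariq starts after Priya ends, so nothing later overlaps Priya either.
Ingrid starts before Omar ends → Omar and Ingrid overlap.
Tariq starts exactly when Omar ends (back-to-back, no overlap), so nothing later overlaps Omar either.
Tariq starts after Ingrid ends, so nothing later overlaps Ingrid either.
Dmitri starts after Tariq ends, so nothing later overlaps Tariq either.
Ravi starts before Dmitri ends → Dmitri and Ravi overlap.
Overlapping pairs: Dmitri & Ravi, Elena & Mateo, Elena & Priya, Ingrid & Omar, Ingrid & Priya, Omar & Priya — 6 in total.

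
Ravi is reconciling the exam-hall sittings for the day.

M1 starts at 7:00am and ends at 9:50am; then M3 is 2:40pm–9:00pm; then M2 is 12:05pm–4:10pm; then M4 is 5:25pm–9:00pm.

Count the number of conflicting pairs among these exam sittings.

Two intervals overlap when each starts before the other ends.
Sorted by start: M1, M2, M3, M4.
M2 starts after M1 ends — done with M1.
M3 starts before M2 ends → M2 and M3 overlap.
M4 starts after M2 ends.
M4 starts before M3 ends → M3 and M4 overlap.
Overlapping pairs: M2 & M3, M3 & M4 — 2 in total.

2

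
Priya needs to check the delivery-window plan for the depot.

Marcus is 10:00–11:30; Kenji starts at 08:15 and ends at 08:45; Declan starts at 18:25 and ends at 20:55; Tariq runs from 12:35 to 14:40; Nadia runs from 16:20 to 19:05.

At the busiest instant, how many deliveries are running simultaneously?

2

Sort all start/end points and keep a running count:
08:15 start Kenji → 1
08:45 end Kenji → 0
10:00 start Marcus → 1
11:30 end Marcus → 0
12:35 start Tariq → 1
14:40 end Tariq → 0
16:20 start Nadia → 1
18:25 start Declan → 2
19:05 end Nadia → 1
20:55 end Declan → 0
Peak is 2, at 18:25 (Declan, Nadia).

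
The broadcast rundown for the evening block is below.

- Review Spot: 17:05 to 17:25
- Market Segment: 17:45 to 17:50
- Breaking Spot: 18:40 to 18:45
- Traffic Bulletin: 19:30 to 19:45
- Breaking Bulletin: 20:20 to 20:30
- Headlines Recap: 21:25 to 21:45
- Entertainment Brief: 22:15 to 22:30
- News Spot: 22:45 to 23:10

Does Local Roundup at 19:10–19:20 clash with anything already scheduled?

Review Spot: ends 17:25 at or before Local Roundup starts 19:10 → clear.
Market Segment: ends 17:50 at or before Local Roundup starts 19:10 → clear.
Breaking Spot: ends 18:45 at or before Local Roundup starts 19:10 → clear.
Traffic Bulletin: starts 19:30 at or after Local Roundup ends 19:20 → clear.
Breaking Bulletin: starts 20:20 at or after Local Roundup ends 19:20 → clear.
Headlines Recap: starts 21:25 at or after Local Roundup ends 19:20 → clear.
Entertainment Brief: starts 22:15 at or after Local Roundup ends 19:20 → clear.
News Spot: starts 22:45 at or after Local Roundup ends 19:20 → clear.

No — it doesn't clash with anything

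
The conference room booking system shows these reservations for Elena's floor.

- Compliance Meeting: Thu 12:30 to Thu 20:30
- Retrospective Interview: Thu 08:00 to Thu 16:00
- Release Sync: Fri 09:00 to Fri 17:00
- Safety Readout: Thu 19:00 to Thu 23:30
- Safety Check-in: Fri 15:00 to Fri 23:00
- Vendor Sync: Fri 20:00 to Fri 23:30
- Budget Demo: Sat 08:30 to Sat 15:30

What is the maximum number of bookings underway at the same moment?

2

Sort all start/end points and keep a running count:
Thu 08:00 start Retrospective Interview → 1
Thu 12:30 start Compliance Meeting → 2
Thu 16:00 end Retrospective Interview → 1
Thu 19:00 start Safety Readout → 2
Thu 20:30 end Compliance Meeting → 1
Thu 23:30 end Safety Readout → 0
Fri 09:00 start Release Sync → 1
Fri 15:00 start Safety Check-in → 2
Fri 17:00 end Release Sync → 1
Fri 20:00 start Vendor Sync → 2
Fri 23:00 end Safety Check-in → 1
Fri 23:30 end Vendor Sync → 0
Sat 08:30 start Budget Demo → 1
Sat 15:30 end Budget Demo → 0
Peak is 2, at Thu 12:30 (Compliance Meeting, Retrospective Interview).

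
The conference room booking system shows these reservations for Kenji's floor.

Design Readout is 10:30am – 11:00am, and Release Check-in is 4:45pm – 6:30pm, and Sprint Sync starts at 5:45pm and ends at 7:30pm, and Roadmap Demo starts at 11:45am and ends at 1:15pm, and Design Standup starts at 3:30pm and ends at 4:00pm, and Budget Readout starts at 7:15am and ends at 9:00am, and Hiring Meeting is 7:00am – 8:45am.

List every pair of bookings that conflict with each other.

Budget Readout & Hiring Meeting, Release Check-in & Sprint Sync

Two intervals overlap when each starts before the other ends.
Sorted by start: Hiring Meeting, Budget Readout, Design Readout, Roadmap Demo, Design Standup, Release Check-in, Sprint Sync.
Budget Readout starts before Hiring Meeting ends → Hiring Meeting and Budget Readout overlap.
Design Readout starts after Hiring Meeting ends, so nothing later overlaps Hiring Meeting either.
Design Readout starts after Budget Readout ends, so nothing later overlaps Budget Readout either.
Roadmap Demo starts after Design Readout ends, so nothing later overlaps Design Readout either.
Design Standup starts after Roadmap Demo ends, so nothing later overlaps Roadmap Demo either.
Release Check-in starts after Design Standup ends, so nothing later overlaps Design Standup either.
Sprint Sync starts before Release Check-in ends → Release Check-in and Sprint Sync overlap.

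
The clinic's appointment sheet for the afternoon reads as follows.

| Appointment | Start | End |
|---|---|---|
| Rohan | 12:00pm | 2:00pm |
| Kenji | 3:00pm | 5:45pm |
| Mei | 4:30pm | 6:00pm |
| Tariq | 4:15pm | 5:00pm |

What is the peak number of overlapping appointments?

3

Sort all start/end points and keep a running count:
12:00pm start Rohan → 1
2:00pm end Rohan → 0
3:00pm start Kenji → 1
4:15pm start Tariq → 2
4:30pm start Mei → 3
5:00pm end Tariq → 2
5:45pm end Kenji → 1
6:00pm end Mei → 0
Peak is 3, at 4:30pm (Kenji, Mei, Tariq).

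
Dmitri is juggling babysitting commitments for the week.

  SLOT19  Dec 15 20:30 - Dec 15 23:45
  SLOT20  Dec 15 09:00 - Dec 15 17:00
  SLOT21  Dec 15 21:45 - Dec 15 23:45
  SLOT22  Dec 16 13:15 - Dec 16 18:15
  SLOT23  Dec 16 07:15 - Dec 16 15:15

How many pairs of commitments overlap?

Sorted by start: SLOT20, SLOT19, SLOT21, SLOT23, SLOT22.
SLOT19 starts after SLOT20 ends, so SLOT20 has no further overlaps.
SLOT21 starts before SLOT19 ends → SLOT19 and SLOT21 overlap.
SLOT23 starts after SLOT19 ends, so SLOT19 has no further overlaps.
SLOT23 starts after SLOT21 ends, so SLOT21 has no further overlaps.
SLOT22 starts before SLOT23 ends → SLOT23 and SLOT22 overlap.
Overlapping pairs: SLOT19 & SLOT21, SLOT22 & SLOT23 — 2 in total.

2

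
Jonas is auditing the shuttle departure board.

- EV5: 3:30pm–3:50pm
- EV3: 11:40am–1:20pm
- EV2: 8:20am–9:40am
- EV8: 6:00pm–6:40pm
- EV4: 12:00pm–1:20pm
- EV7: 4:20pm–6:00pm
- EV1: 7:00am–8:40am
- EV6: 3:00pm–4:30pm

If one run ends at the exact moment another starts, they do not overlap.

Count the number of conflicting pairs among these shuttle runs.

Check each pair: they overlap iff neither finishes before the other starts.
Sorted by start: EV1, EV2, EV3, EV4, EV6, EV5, EV7, EV8.
EV2 starts before EV1 ends → EV1 and EV2 overlap.
EV3 starts after EV1 ends, so nothing later overlaps EV1 either.
EV3 starts after EV2 ends, so nothing later overlaps EV2 either.
EV4 starts before EV3 ends → EV3 and EV4 overlap.
EV6 starts after EV3 ends, so nothing later overlaps EV3 either.
EV6 starts after EV4 ends, so nothing later overlaps EV4 either.
EV5 starts before EV6 ends → EV6 and EV5 overlap.
EV7 starts before EV6 ends → EV6 and EV7 overlap.
EV8 starts after EV6 ends.
EV7 starts after EV5 ends, so nothing later overlaps EV5 either.
EV8 starts exactly when EV7 ends (back-to-back, no overlap).
Overlapping pairs: EV1 & EV2, EV3 & EV4, EV5 & EV6, EV6 & EV7 — 4 in total.

4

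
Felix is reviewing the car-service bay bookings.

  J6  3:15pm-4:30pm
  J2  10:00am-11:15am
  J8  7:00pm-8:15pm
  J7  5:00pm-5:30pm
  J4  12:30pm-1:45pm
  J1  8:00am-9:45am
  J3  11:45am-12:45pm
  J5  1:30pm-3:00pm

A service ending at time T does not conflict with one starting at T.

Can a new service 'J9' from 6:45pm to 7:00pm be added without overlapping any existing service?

J1: ends 9:45am at or before J9 starts 6:45pm → clear.
J2: ends 11:15am at or before J9 starts 6:45pm → clear.
J3: ends 12:45pm at or before J9 starts 6:45pm → clear.
J4: ends 1:45pm at or before J9 starts 6:45pm → clear.
J5: ends 3:00pm at or before J9 starts 6:45pm → clear.
J6: ends 4:30pm at or before J9 starts 6:45pm → clear.
J7: ends 5:30pm at or before J9 starts 6:45pm → clear.
J8: starts 7:00pm at or after J9 ends 7:00pm → clear.

Yes — the slot is free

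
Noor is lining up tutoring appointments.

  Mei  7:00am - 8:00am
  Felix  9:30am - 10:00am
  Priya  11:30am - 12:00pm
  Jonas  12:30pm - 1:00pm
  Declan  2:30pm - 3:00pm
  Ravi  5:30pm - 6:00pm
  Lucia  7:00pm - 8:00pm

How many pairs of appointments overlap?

0

Two intervals overlap when each starts before the other ends.
Sorted by start: Mei, Felix, Priya, Jonas, Declan, Ravi, Lucia.
Felix starts after Mei ends — done with Mei.
Priya starts after Felix ends — done with Felix.
Jonas starts after Priya ends — done with Priya.
Declan starts after Jonas ends — done with Jonas.
Ravi starts after Declan ends — done with Declan.
Lucia starts after Ravi ends.
No pair overlaps.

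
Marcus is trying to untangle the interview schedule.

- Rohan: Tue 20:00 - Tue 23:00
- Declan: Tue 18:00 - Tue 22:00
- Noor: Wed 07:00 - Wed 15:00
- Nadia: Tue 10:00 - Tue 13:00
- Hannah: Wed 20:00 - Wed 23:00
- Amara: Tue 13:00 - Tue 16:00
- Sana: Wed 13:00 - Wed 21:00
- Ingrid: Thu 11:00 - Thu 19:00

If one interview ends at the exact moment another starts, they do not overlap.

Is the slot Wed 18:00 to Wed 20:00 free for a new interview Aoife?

No — it overlaps Sana

Nadia: ends Tue 13:00 at or before Aoife starts Wed 18:00 → clear.
Amara: ends Tue 16:00 at or before Aoife starts Wed 18:00 → clear.
Declan: ends Tue 22:00 at or before Aoife starts Wed 18:00 → clear.
Rohan: ends Tue 23:00 at or before Aoife starts Wed 18:00 → clear.
Noor: ends Wed 15:00 at or before Aoife starts Wed 18:00 → clear.
Sana: starts Wed 13:00 before Aoife ends Wed 20:00, and ends Wed 21:00 after Aoife starts Wed 18:00 → overlap.
Hannah: starts Wed 20:00 at or after Aoife ends Wed 20:00 → clear.
Ingrid: starts Thu 11:00 at or after Aoife ends Wed 20:00 → clear.
Aoife overlaps Sana.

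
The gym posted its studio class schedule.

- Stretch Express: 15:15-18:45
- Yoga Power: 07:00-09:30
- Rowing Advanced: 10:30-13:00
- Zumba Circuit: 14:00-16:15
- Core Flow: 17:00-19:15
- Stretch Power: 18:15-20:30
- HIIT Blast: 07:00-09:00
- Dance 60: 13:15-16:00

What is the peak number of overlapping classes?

3

Sweep the timeline, counting +1 at each start and −1 at each end (ends before starts at a tie):
07:00 start HIIT Blast → 1
07:00 start Yoga Power → 2
09:00 end HIIT Blast → 1
09:30 end Yoga Power → 0
10:30 start Rowing Advanced → 1
13:00 end Rowing Advanced → 0
13:15 start Dance 60 → 1
14:00 start Zumba Circuit → 2
15:15 start Stretch Express → 3
16:00 end Dance 60 → 2
16:15 end Zumba Circuit → 1
17:00 start Core Flow → 2
18:15 start Stretch Power → 3
18:45 end Stretch Express → 2
19:15 end Core Flow → 1
20:30 end Stretch Power → 0
Peak is 3, at 15:15 (Dance 60, Stretch Express, Zumba Circuit).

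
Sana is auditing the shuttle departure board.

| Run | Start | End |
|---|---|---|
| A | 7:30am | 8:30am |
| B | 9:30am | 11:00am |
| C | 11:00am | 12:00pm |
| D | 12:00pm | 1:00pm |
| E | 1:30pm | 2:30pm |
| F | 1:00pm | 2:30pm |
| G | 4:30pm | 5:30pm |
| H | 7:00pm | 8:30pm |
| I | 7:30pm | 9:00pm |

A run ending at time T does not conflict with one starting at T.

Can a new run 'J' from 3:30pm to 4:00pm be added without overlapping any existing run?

A: ends 8:30am at or before J starts 3:30pm → clear.
B: ends 11:00am at or before J starts 3:30pm → clear.
C: ends 12:00pm at or before J starts 3:30pm → clear.
D: ends 1:00pm at or before J starts 3:30pm → clear.
F: ends 2:30pm at or before J starts 3:30pm → clear.
E: ends 2:30pm at or before J starts 3:30pm → clear.
G: starts 4:30pm at or after J ends 4:00pm → clear.
H: starts 7:00pm at or after J ends 4:00pm → clear.
I: starts 7:30pm at or after J ends 4:00pm → clear.

Yes — the slot is free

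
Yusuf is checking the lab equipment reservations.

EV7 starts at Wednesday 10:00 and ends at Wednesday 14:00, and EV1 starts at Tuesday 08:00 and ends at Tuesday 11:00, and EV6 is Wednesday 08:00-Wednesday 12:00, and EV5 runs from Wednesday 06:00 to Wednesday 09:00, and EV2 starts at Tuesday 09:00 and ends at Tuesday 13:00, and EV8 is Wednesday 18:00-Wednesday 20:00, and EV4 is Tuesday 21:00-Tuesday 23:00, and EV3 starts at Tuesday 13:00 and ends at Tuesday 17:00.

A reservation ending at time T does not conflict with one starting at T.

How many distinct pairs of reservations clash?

Sorted by start: EV1, EV2, EV3, EV4, EV5, EV6, EV7, EV8.
EV2 starts before EV1 ends → EV1 and EV2 overlap.
EV3 starts after EV1 ends — done with EV1.
EV3 starts exactly when EV2 ends (back-to-back, no overlap) — done with EV2.
EV4 starts after EV3 ends — done with EV3.
EV5 starts after EV4 ends — done with EV4.
EV6 starts before EV5 ends → EV5 and EV6 overlap.
EV7 starts after EV5 ends — done with EV5.
EV7 starts before EV6 ends → EV6 and EV7 overlap.
EV8 starts after EV6 ends.
EV8 starts after EV7 ends.
Overlapping pairs: EV1 & EV2, EV5 & EV6, EV6 & EV7 — 3 in total.

3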